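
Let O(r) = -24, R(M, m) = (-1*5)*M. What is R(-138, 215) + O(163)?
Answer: 666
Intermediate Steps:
R(M, m) = -5*M
R(-138, 215) + O(163) = -5*(-138) - 24 = 690 - 24 = 666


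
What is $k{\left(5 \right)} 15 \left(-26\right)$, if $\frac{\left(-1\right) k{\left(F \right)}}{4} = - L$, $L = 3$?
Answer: $-4680$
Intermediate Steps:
$k{\left(F \right)} = 12$ ($k{\left(F \right)} = - 4 \left(\left(-1\right) 3\right) = \left(-4\right) \left(-3\right) = 12$)
$k{\left(5 \right)} 15 \left(-26\right) = 12 \cdot 15 \left(-26\right) = 180 \left(-26\right) = -4680$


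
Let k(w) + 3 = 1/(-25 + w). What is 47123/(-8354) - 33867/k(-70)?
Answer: 6716097508/597311 ≈ 11244.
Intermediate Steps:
k(w) = -3 + 1/(-25 + w)
47123/(-8354) - 33867/k(-70) = 47123/(-8354) - 33867*(-25 - 70)/(76 - 3*(-70)) = 47123*(-1/8354) - 33867*(-95/(76 + 210)) = -47123/8354 - 33867/((-1/95*286)) = -47123/8354 - 33867/(-286/95) = -47123/8354 - 33867*(-95/286) = -47123/8354 + 3217365/286 = 6716097508/597311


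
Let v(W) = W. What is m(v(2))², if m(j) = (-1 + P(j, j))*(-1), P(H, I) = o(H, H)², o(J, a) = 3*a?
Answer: 1225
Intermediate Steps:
P(H, I) = 9*H² (P(H, I) = (3*H)² = 9*H²)
m(j) = 1 - 9*j² (m(j) = (-1 + 9*j²)*(-1) = 1 - 9*j²)
m(v(2))² = (1 - 9*2²)² = (1 - 9*4)² = (1 - 36)² = (-35)² = 1225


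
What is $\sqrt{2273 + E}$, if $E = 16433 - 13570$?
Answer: $4 \sqrt{321} \approx 71.666$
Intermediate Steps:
$E = 2863$
$\sqrt{2273 + E} = \sqrt{2273 + 2863} = \sqrt{5136} = 4 \sqrt{321}$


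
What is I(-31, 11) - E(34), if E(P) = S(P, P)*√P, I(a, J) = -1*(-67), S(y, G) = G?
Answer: 67 - 34*√34 ≈ -131.25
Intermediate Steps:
I(a, J) = 67
E(P) = P^(3/2) (E(P) = P*√P = P^(3/2))
I(-31, 11) - E(34) = 67 - 34^(3/2) = 67 - 34*√34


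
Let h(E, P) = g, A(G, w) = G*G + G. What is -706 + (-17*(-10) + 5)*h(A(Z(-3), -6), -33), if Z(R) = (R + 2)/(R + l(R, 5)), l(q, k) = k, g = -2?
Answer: -1056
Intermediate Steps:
Z(R) = (2 + R)/(5 + R) (Z(R) = (R + 2)/(R + 5) = (2 + R)/(5 + R))
A(G, w) = G + G² (A(G, w) = G² + G = G + G²)
h(E, P) = -2
-706 + (-17*(-10) + 5)*h(A(Z(-3), -6), -33) = -706 + (-17*(-10) + 5)*(-2) = -706 + (170 + 5)*(-2) = -706 + 175*(-2) = -706 - 350 = -1056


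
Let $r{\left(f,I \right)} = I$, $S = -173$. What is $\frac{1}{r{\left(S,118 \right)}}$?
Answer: $\frac{1}{118} \approx 0.0084746$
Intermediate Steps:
$\frac{1}{r{\left(S,118 \right)}} = \frac{1}{118}$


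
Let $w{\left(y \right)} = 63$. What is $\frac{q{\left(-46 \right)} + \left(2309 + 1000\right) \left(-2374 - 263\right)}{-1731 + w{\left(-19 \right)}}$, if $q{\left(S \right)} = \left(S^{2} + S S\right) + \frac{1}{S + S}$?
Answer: $\frac{267462431}{51152} \approx 5228.8$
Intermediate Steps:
$q{\left(S \right)} = \frac{1}{2 S} + 2 S^{2}$ ($q{\left(S \right)} = \left(S^{2} + S^{2}\right) + \frac{1}{2 S} = 2 S^{2} + \frac{1}{2 S} = \frac{1}{2 S} + 2 S^{2}$)
$\frac{q{\left(-46 \right)} + \left(2309 + 1000\right) \left(-2374 - 263\right)}{-1731 + w{\left(-19 \right)}} = \frac{\frac{1 + 4 \left(-46\right)^{3}}{2 \left(-46\right)} + \left(2309 + 1000\right) \left(-2374 - 263\right)}{-1731 + 63} = \frac{\frac{1}{2} \left(- \frac{1}{46}\right) \left(1 + 4 \left(-97336\right)\right) + 3309 \left(-2637\right)}{-1668} = \left(\frac{1}{2} \left(- \frac{1}{46}\right) \left(1 - 389344\right) - 8725833\right) \left(- \frac{1}{1668}\right) = \left(\frac{1}{2} \left(- \frac{1}{46}\right) \left(-389343\right) - 8725833\right) \left(- \frac{1}{1668}\right) = \left(\frac{389343}{92} - 8725833\right) \left(- \frac{1}{1668}\right) = \left(- \frac{802387293}{92}\right) \left(- \frac{1}{1668}\right) = \frac{267462431}{51152}$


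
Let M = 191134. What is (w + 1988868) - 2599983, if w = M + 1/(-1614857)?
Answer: -678209257718/1614857 ≈ -4.1998e+5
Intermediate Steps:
w = 308654077837/1614857 (w = 191134 + 1/(-1614857) = 191134 - 1/1614857 = 308654077837/1614857 ≈ 1.9113e+5)
(w + 1988868) - 2599983 = (308654077837/1614857 + 1988868) - 2599983 = 3520391489713/1614857 - 2599983 = -678209257718/1614857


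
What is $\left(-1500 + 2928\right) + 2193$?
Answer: $3621$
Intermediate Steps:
$\left(-1500 + 2928\right) + 2193 = 1428 + 2193 = 3621$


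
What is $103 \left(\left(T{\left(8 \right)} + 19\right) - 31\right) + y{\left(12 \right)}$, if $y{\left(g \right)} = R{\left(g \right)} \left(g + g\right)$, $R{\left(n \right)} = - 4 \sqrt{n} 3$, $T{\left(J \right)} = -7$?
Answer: $-1957 - 576 \sqrt{3} \approx -2954.7$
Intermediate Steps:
$R{\left(n \right)} = - 12 \sqrt{n}$
$y{\left(g \right)} = - 24 g^{\frac{3}{2}}$ ($y{\left(g \right)} = - 12 \sqrt{g} \left(g + g\right) = - 12 \sqrt{g} 2 g = - 24 g^{\frac{3}{2}}$)
$103 \left(\left(T{\left(8 \right)} + 19\right) - 31\right) + y{\left(12 \right)} = 103 \left(\left(-7 + 19\right) - 31\right) - 24 \cdot 12^{\frac{3}{2}} = 103 \left(12 - 31\right) - 24 \cdot 24 \sqrt{3} = 103 \left(-19\right) - 576 \sqrt{3} = -1957 - 576 \sqrt{3}$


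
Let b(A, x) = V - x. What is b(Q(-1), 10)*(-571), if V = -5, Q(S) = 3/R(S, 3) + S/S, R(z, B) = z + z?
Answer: 8565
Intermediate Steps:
R(z, B) = 2*z
Q(S) = 1 + 3/(2*S) (Q(S) = 3/((2*S)) + S/S = 3*(1/(2*S)) + 1 = 3/(2*S) + 1 = 1 + 3/(2*S))
b(A, x) = -5 - x
b(Q(-1), 10)*(-571) = (-5 - 1*10)*(-571) = (-5 - 10)*(-571) = -15*(-571) = 8565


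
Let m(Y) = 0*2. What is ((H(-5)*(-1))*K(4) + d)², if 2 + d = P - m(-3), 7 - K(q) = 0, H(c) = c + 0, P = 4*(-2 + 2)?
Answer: 1089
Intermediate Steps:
P = 0 (P = 4*0 = 0)
H(c) = c
K(q) = 7 (K(q) = 7 - 1*0 = 7 + 0 = 7)
m(Y) = 0
d = -2 (d = -2 + (0 - 1*0) = -2 + (0 + 0) = -2 + 0 = -2)
((H(-5)*(-1))*K(4) + d)² = (-5*(-1)*7 - 2)² = (5*7 - 2)² = (35 - 2)² = 33² = 1089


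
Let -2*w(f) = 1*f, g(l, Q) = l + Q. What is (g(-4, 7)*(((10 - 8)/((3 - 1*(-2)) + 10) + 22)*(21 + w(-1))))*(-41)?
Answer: -292658/5 ≈ -58532.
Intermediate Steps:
g(l, Q) = Q + l
w(f) = -f/2
(g(-4, 7)*(((10 - 8)/((3 - 1*(-2)) + 10) + 22)*(21 + w(-1))))*(-41) = ((7 - 4)*(((10 - 8)/((3 - 1*(-2)) + 10) + 22)*(21 - 1/2*(-1))))*(-41) = (3*((2/((3 + 2) + 10) + 22)*(21 + 1/2)))*(-41) = (3*((2/(5 + 10) + 22)*(43/2)))*(-41) = (3*((2/15 + 22)*(43/2)))*(-41) = (3*((332/15)*(43/2)))*(-41) = (3*(7138/15))*(-41) = (7138/5)*(-41) = -292658/5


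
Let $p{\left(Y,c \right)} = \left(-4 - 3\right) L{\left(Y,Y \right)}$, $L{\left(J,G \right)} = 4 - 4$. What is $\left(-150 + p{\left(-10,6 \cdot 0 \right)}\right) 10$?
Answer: $-1500$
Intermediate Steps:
$L{\left(J,G \right)} = 0$
$p{\left(Y,c \right)} = 0$ ($p{\left(Y,c \right)} = \left(-4 - 3\right) 0 = \left(-7\right) 0 = 0$)
$\left(-150 + p{\left(-10,6 \cdot 0 \right)}\right) 10 = \left(-150 + 0\right) 10 = \left(-150\right) 10 = -1500$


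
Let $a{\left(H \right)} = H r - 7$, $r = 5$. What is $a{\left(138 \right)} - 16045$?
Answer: $-15362$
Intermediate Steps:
$a{\left(H \right)} = -7 + 5 H$ ($a{\left(H \right)} = H 5 - 7 = 5 H - 7 = -7 + 5 H$)
$a{\left(138 \right)} - 16045 = \left(-7 + 5 \cdot 138\right) - 16045 = \left(-7 + 690\right) - 16045 = 683 - 16045 = -15362$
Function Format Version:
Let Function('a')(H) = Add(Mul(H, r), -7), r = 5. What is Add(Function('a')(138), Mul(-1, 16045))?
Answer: -15362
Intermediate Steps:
Function('a')(H) = Add(-7, Mul(5, H)) (Function('a')(H) = Add(Mul(H, 5), -7) = Add(Mul(5, H), -7) = Add(-7, Mul(5, H)))
Add(Function('a')(138), Mul(-1, 16045)) = Add(Add(-7, Mul(5, 138)), Mul(-1, 16045)) = Add(Add(-7, 690), -16045) = Add(683, -16045) = -15362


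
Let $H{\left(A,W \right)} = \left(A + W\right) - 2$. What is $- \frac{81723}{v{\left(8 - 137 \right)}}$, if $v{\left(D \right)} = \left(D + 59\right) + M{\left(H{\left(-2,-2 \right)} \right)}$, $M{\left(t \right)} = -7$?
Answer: $\frac{81723}{77} \approx 1061.3$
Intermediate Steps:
$H{\left(A,W \right)} = -2 + A + W$
$v{\left(D \right)} = 52 + D$ ($v{\left(D \right)} = \left(D + 59\right) - 7 = \left(59 + D\right) - 7 = 52 + D$)
$- \frac{81723}{v{\left(8 - 137 \right)}} = - \frac{81723}{52 + \left(8 - 137\right)} = - \frac{81723}{52 - 129} = - \frac{81723}{-77} = \left(-81723\right) \left(- \frac{1}{77}\right) = \frac{81723}{77}$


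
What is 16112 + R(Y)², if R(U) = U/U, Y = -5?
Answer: 16113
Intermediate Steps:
R(U) = 1
16112 + R(Y)² = 16112 + 1² = 16112 + 1 = 16113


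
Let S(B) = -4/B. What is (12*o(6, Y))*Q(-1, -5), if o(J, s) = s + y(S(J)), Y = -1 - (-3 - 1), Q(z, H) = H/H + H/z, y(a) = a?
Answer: 168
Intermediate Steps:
Q(z, H) = 1 + H/z
Y = 3 (Y = -1 - 1*(-4) = -1 + 4 = 3)
o(J, s) = s - 4/J
(12*o(6, Y))*Q(-1, -5) = (12*(3 - 4/6))*((-5 - 1)/(-1)) = (12*(3 - 4*⅙))*(-1*(-6)) = (12*(3 - ⅔))*6 = (12*(7/3))*6 = 28*6 = 168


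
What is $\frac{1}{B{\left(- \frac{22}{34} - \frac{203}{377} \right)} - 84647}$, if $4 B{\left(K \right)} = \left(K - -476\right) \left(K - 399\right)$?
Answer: $- \frac{97682}{12908722201} \approx -7.5671 \cdot 10^{-6}$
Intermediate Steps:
$B{\left(K \right)} = \frac{\left(-399 + K\right) \left(476 + K\right)}{4}$ ($B{\left(K \right)} = \frac{\left(K - -476\right) \left(K - 399\right)}{4} = \frac{\left(K + 476\right) \left(-399 + K\right)}{4} = \frac{\left(476 + K\right) \left(-399 + K\right)}{4} = \frac{\left(-399 + K\right) \left(476 + K\right)}{4}$)
$\frac{1}{B{\left(- \frac{22}{34} - \frac{203}{377} \right)} - 84647} = \frac{1}{\left(-47481 + \frac{\left(- \frac{22}{34} - \frac{203}{377}\right)^{2}}{4} + \frac{77 \left(- \frac{22}{34} - \frac{203}{377}\right)}{4}\right) - 84647} = \frac{1}{\left(-47481 + \frac{\left(\left(-22\right) \frac{1}{34} - \frac{7}{13}\right)^{2}}{4} + \frac{77 \left(\left(-22\right) \frac{1}{34} - \frac{7}{13}\right)}{4}\right) - 84647} = \frac{1}{\left(-47481 + \frac{\left(- \frac{11}{17} - \frac{7}{13}\right)^{2}}{4} + \frac{77 \left(- \frac{11}{17} - \frac{7}{13}\right)}{4}\right) - 84647} = \frac{1}{\left(-47481 + \frac{\left(- \frac{262}{221}\right)^{2}}{4} + \frac{77}{4} \left(- \frac{262}{221}\right)\right) - 84647} = \frac{1}{\left(-47481 + \frac{1}{4} \cdot \frac{68644}{48841} - \frac{10087}{442}\right) - 84647} = \frac{1}{\left(-47481 + \frac{17161}{48841} - \frac{10087}{442}\right) - 84647} = \frac{1}{- \frac{4640233947}{97682} - 84647} = \frac{1}{- \frac{12908722201}{97682}} = - \frac{97682}{12908722201}$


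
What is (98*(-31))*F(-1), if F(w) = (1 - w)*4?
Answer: -24304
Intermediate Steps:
F(w) = 4 - 4*w
(98*(-31))*F(-1) = (98*(-31))*(4 - 4*(-1)) = -3038*(4 + 4) = -3038*8 = -24304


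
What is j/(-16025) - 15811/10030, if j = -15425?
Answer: -3946341/6429230 ≈ -0.61381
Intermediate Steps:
j/(-16025) - 15811/10030 = -15425/(-16025) - 15811/10030 = -15425*(-1/16025) - 15811*1/10030 = 617/641 - 15811/10030 = -3946341/6429230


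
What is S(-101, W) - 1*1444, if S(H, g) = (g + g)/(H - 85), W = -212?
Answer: -134080/93 ≈ -1441.7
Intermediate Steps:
S(H, g) = 2*g/(-85 + H) (S(H, g) = (2*g)/(-85 + H) = 2*g/(-85 + H))
S(-101, W) - 1*1444 = 2*(-212)/(-85 - 101) - 1*1444 = 2*(-212)/(-186) - 1444 = 2*(-212)*(-1/186) - 1444 = 212/93 - 1444 = -134080/93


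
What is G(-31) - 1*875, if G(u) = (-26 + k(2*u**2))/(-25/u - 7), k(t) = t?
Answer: -9449/8 ≈ -1181.1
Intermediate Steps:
G(u) = (-26 + 2*u**2)/(-7 - 25/u) (G(u) = (-26 + 2*u**2)/(-25/u - 7) = (-26 + 2*u**2)/(-7 - 25/u))
G(-31) - 1*875 = 2*(-31)*(13 - 1*(-31)**2)/(25 + 7*(-31)) - 1*875 = 2*(-31)*(13 - 1*961)/(25 - 217) - 875 = 2*(-31)*(13 - 961)/(-192) - 875 = 2*(-31)*(-1/192)*(-948) - 875 = -2449/8 - 875 = -9449/8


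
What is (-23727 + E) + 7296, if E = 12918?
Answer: -3513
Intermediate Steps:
(-23727 + E) + 7296 = (-23727 + 12918) + 7296 = -10809 + 7296 = -3513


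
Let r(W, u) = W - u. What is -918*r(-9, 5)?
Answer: 12852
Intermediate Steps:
-918*r(-9, 5) = -918*(-9 - 1*5) = -918*(-9 - 5) = -918*(-14) = 12852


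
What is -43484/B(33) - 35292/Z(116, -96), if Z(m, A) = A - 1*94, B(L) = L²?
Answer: 15085514/103455 ≈ 145.82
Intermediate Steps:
Z(m, A) = -94 + A (Z(m, A) = A - 94 = -94 + A)
-43484/B(33) - 35292/Z(116, -96) = -43484/(33²) - 35292/(-94 - 96) = -43484/1089 - 35292/(-190) = -43484*1/1089 - 35292*(-1/190) = -43484/1089 + 17646/95 = 15085514/103455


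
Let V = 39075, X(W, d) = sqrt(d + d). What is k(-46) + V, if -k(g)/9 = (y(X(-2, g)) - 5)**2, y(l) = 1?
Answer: 38931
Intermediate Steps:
X(W, d) = sqrt(2)*sqrt(d) (X(W, d) = sqrt(2*d) = sqrt(2)*sqrt(d))
k(g) = -144 (k(g) = -9*(1 - 5)**2 = -9*(-4)**2 = -9*16 = -144)
k(-46) + V = -144 + 39075 = 38931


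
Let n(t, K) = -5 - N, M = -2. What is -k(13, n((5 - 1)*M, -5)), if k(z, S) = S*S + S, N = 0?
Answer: -20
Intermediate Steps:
n(t, K) = -5 (n(t, K) = -5 - 1*0 = -5 + 0 = -5)
k(z, S) = S + S**2 (k(z, S) = S**2 + S = S + S**2)
-k(13, n((5 - 1)*M, -5)) = -(-5)*(1 - 5) = -(-5)*(-4) = -1*20 = -20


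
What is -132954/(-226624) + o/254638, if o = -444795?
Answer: -16736520357/14426770528 ≈ -1.1601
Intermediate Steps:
-132954/(-226624) + o/254638 = -132954/(-226624) - 444795/254638 = -132954*(-1/226624) - 444795*1/254638 = 66477/113312 - 444795/254638 = -16736520357/14426770528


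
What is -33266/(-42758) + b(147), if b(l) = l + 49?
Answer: 4206917/21379 ≈ 196.78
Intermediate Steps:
b(l) = 49 + l
-33266/(-42758) + b(147) = -33266/(-42758) + (49 + 147) = -33266*(-1/42758) + 196 = 16633/21379 + 196 = 4206917/21379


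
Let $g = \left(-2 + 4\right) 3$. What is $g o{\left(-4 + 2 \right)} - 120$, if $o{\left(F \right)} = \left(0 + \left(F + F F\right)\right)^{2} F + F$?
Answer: $-180$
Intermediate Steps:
$g = 6$ ($g = 2 \cdot 3 = 6$)
$o{\left(F \right)} = F + F \left(F + F^{2}\right)^{2}$ ($o{\left(F \right)} = \left(0 + \left(F + F^{2}\right)\right)^{2} F + F = \left(F + F^{2}\right)^{2} F + F = F \left(F + F^{2}\right)^{2} + F = F + F \left(F + F^{2}\right)^{2}$)
$g o{\left(-4 + 2 \right)} - 120 = 6 \left(\left(-4 + 2\right) + \left(-4 + 2\right)^{3} \left(1 + \left(-4 + 2\right)\right)^{2}\right) - 120 = 6 \left(-2 + \left(-2\right)^{3} \left(1 - 2\right)^{2}\right) - 120 = 6 \left(-2 - 8 \left(-1\right)^{2}\right) - 120 = 6 \left(-2 - 8\right) - 120 = 6 \left(-10\right) - 120 = -60 - 120 = -180$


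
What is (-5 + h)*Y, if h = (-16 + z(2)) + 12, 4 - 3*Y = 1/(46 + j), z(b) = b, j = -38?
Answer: -217/24 ≈ -9.0417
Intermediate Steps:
Y = 31/24 (Y = 4/3 - 1/(3*(46 - 38)) = 4/3 - ⅓/8 = 4/3 - ⅓*⅛ = 4/3 - 1/24 = 31/24 ≈ 1.2917)
h = -2 (h = (-16 + 2) + 12 = -14 + 12 = -2)
(-5 + h)*Y = (-5 - 2)*(31/24) = -7*31/24 = -217/24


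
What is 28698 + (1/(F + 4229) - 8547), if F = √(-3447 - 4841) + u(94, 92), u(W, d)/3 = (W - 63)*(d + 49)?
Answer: 3030239399197/150376626 - I*√518/75188313 ≈ 20151.0 - 3.027e-7*I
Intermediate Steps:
u(W, d) = 3*(-63 + W)*(49 + d) (u(W, d) = 3*((W - 63)*(d + 49)) = 3*((-63 + W)*(49 + d)) = 3*(-63 + W)*(49 + d))
F = 13113 + 4*I*√518 (F = √(-3447 - 4841) + (-9261 - 189*92 + 147*94 + 3*94*92) = √(-8288) + (-9261 - 17388 + 13818 + 25944) = 4*I*√518 + 13113 = 13113 + 4*I*√518 ≈ 13113.0 + 91.038*I)
28698 + (1/(F + 4229) - 8547) = 28698 + (1/((13113 + 4*I*√518) + 4229) - 8547) = 28698 + (1/(17342 + 4*I*√518) - 8547) = 28698 + (-8547 + 1/(17342 + 4*I*√518)) = 20151 + 1/(17342 + 4*I*√518)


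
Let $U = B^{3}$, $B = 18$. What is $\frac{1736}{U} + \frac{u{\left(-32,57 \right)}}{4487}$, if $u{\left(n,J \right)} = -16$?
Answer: $\frac{962015}{3271023} \approx 0.2941$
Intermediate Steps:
$U = 5832$ ($U = 18^{3} = 5832$)
$\frac{1736}{U} + \frac{u{\left(-32,57 \right)}}{4487} = \frac{1736}{5832} - \frac{16}{4487} = 1736 \cdot \frac{1}{5832} - \frac{16}{4487} = \frac{217}{729} - \frac{16}{4487} = \frac{962015}{3271023}$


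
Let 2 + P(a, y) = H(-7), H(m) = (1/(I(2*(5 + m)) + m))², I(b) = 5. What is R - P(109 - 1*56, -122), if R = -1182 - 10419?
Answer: -46397/4 ≈ -11599.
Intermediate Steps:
R = -11601
H(m) = (5 + m)⁻² (H(m) = (1/(5 + m))² = (5 + m)⁻²)
P(a, y) = -7/4 (P(a, y) = -2 + (5 - 7)⁻² = -2 + (-2)⁻² = -2 + ¼ = -7/4)
R - P(109 - 1*56, -122) = -11601 - 1*(-7/4) = -11601 + 7/4 = -46397/4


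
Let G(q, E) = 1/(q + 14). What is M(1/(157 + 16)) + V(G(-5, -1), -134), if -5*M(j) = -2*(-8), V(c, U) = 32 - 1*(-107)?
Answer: 679/5 ≈ 135.80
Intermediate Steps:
G(q, E) = 1/(14 + q)
V(c, U) = 139 (V(c, U) = 32 + 107 = 139)
M(j) = -16/5 (M(j) = -(-2)*(-8)/5 = -1/5*16 = -16/5)
M(1/(157 + 16)) + V(G(-5, -1), -134) = -16/5 + 139 = 679/5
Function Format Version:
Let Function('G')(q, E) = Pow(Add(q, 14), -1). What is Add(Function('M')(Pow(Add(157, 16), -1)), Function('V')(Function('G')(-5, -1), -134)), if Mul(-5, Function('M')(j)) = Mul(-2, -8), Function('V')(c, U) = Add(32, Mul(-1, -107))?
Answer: Rational(679, 5) ≈ 135.80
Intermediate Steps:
Function('G')(q, E) = Pow(Add(14, q), -1)
Function('V')(c, U) = 139 (Function('V')(c, U) = Add(32, 107) = 139)
Function('M')(j) = Rational(-16, 5) (Function('M')(j) = Mul(Rational(-1, 5), Mul(-2, -8)) = Mul(Rational(-1, 5), 16) = Rational(-16, 5))
Add(Function('M')(Pow(Add(157, 16), -1)), Function('V')(Function('G')(-5, -1), -134)) = Add(Rational(-16, 5), 139) = Rational(679, 5)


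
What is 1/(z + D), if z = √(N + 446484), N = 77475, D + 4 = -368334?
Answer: -368338/135672358285 - √523959/135672358285 ≈ -2.7202e-6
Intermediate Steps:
D = -368338 (D = -4 - 368334 = -368338)
z = √523959 (z = √(77475 + 446484) = √523959 ≈ 723.85)
1/(z + D) = 1/(√523959 - 368338) = 1/(-368338 + √523959)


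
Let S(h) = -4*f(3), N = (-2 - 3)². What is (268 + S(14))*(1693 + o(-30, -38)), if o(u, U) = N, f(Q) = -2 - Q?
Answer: 494784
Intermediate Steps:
N = 25 (N = (-5)² = 25)
o(u, U) = 25
S(h) = 20 (S(h) = -4*(-2 - 1*3) = -4*(-2 - 3) = -4*(-5) = 20)
(268 + S(14))*(1693 + o(-30, -38)) = (268 + 20)*(1693 + 25) = 288*1718 = 494784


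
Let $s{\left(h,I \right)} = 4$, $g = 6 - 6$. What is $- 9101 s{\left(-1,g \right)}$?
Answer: $-36404$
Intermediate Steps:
$g = 0$ ($g = 6 - 6 = 0$)
$- 9101 s{\left(-1,g \right)} = \left(-9101\right) 4 = -36404$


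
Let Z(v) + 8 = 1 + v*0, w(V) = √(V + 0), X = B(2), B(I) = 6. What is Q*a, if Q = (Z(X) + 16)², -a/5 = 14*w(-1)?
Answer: -5670*I ≈ -5670.0*I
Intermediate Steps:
X = 6
w(V) = √V
Z(v) = -7 (Z(v) = -8 + (1 + v*0) = -8 + (1 + 0) = -8 + 1 = -7)
a = -70*I (a = -70*√(-1) = -70*I ≈ -70.0*I)
Q = 81 (Q = (-7 + 16)² = 9² = 81)
Q*a = 81*(-70*I) = -5670*I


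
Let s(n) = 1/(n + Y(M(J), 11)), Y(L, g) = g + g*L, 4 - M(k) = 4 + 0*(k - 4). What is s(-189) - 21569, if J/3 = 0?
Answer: -3839283/178 ≈ -21569.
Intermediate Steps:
J = 0 (J = 3*0 = 0)
M(k) = 0 (M(k) = 4 - (4 + 0*(k - 4)) = 4 - (4 + 0*(-4 + k)) = 4 - (4 + 0) = 4 - 1*4 = 4 - 4 = 0)
Y(L, g) = g + L*g
s(n) = 1/(11 + n) (s(n) = 1/(n + 11*(1 + 0)) = 1/(n + 11*1) = 1/(n + 11) = 1/(11 + n))
s(-189) - 21569 = 1/(11 - 189) - 21569 = 1/(-178) - 21569 = -1/178 - 21569 = -3839283/178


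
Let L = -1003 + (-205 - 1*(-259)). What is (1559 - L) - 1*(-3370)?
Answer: 5878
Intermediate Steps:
L = -949 (L = -1003 + (-205 + 259) = -1003 + 54 = -949)
(1559 - L) - 1*(-3370) = (1559 - 1*(-949)) - 1*(-3370) = (1559 + 949) + 3370 = 2508 + 3370 = 5878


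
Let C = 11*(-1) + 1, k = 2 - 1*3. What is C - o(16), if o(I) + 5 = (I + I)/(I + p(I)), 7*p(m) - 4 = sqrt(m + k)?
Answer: -93189/13441 + 224*sqrt(15)/13441 ≈ -6.8686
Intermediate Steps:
k = -1 (k = 2 - 3 = -1)
C = -10 (C = -11 + 1 = -10)
p(m) = 4/7 + sqrt(-1 + m)/7 (p(m) = 4/7 + sqrt(m - 1)/7 = 4/7 + sqrt(-1 + m)/7)
o(I) = -5 + 2*I/(4/7 + I + sqrt(-1 + I)/7) (o(I) = -5 + (I + I)/(I + (4/7 + sqrt(-1 + I)/7)) = -5 + (2*I)/(4/7 + I + sqrt(-1 + I)/7) = -5 + 2*I/(4/7 + I + sqrt(-1 + I)/7))
C - o(16) = -10 - (-20 - 21*16 - 5*sqrt(-1 + 16))/(4 + sqrt(-1 + 16) + 7*16) = -10 - (-20 - 336 - 5*sqrt(15))/(4 + sqrt(15) + 112) = -10 - (-356 - 5*sqrt(15))/(116 + sqrt(15))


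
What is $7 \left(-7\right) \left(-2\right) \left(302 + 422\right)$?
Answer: $70952$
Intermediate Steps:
$7 \left(-7\right) \left(-2\right) \left(302 + 422\right) = \left(-49\right) \left(-2\right) 724 = 98 \cdot 724 = 70952$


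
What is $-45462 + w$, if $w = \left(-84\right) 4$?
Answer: $-45798$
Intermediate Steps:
$w = -336$
$-45462 + w = -45462 - 336 = -45798$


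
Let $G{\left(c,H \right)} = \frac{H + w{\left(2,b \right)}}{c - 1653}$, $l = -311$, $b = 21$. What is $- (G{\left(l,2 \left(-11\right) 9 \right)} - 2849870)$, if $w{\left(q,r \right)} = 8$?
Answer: $\frac{2798572245}{982} \approx 2.8499 \cdot 10^{6}$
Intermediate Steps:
$G{\left(c,H \right)} = \frac{8 + H}{-1653 + c}$ ($G{\left(c,H \right)} = \frac{H + 8}{c - 1653} = \frac{8 + H}{-1653 + c}$)
$- (G{\left(l,2 \left(-11\right) 9 \right)} - 2849870) = - (\frac{8 + 2 \left(-11\right) 9}{-1653 - 311} - 2849870) = - (\frac{8 - 198}{-1964} - 2849870) = - (- \frac{8 - 198}{1964} - 2849870) = - (\left(- \frac{1}{1964}\right) \left(-190\right) - 2849870) = - (\frac{95}{982} - 2849870) = \left(-1\right) \left(- \frac{2798572245}{982}\right) = \frac{2798572245}{982}$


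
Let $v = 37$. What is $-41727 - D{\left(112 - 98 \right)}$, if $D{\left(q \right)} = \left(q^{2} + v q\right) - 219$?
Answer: $-42222$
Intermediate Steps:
$D{\left(q \right)} = -219 + q^{2} + 37 q$ ($D{\left(q \right)} = \left(q^{2} + 37 q\right) - 219 = -219 + q^{2} + 37 q$)
$-41727 - D{\left(112 - 98 \right)} = -41727 - \left(-219 + \left(112 - 98\right)^{2} + 37 \left(112 - 98\right)\right) = -41727 - \left(-219 + 14^{2} + 37 \cdot 14\right) = -41727 - \left(-219 + 196 + 518\right) = -41727 - 495 = -42222$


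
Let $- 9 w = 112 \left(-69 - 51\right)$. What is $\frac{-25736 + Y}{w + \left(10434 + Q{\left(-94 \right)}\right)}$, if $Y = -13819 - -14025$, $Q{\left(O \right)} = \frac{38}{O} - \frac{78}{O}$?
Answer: $- \frac{1799865}{840907} \approx -2.1404$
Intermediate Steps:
$Q{\left(O \right)} = - \frac{40}{O}$
$Y = 206$ ($Y = -13819 + 14025 = 206$)
$w = \frac{4480}{3}$ ($w = - \frac{112 \left(-69 - 51\right)}{9} = - \frac{112 \left(-120\right)}{9} = \left(- \frac{1}{9}\right) \left(-13440\right) = \frac{4480}{3} \approx 1493.3$)
$\frac{-25736 + Y}{w + \left(10434 + Q{\left(-94 \right)}\right)} = \frac{-25736 + 206}{\frac{4480}{3} + \left(10434 - \frac{40}{-94}\right)} = - \frac{25530}{\frac{4480}{3} + \left(10434 - - \frac{20}{47}\right)} = - \frac{25530}{\frac{4480}{3} + \left(10434 + \frac{20}{47}\right)} = - \frac{25530}{\frac{4480}{3} + \frac{490418}{47}} = - \frac{25530}{\frac{1681814}{141}} = \left(-25530\right) \frac{141}{1681814} = - \frac{1799865}{840907}$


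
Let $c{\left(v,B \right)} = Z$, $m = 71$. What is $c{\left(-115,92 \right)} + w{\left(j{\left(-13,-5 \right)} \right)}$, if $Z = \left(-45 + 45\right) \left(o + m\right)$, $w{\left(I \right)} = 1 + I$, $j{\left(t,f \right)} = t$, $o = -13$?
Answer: $-12$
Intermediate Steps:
$Z = 0$ ($Z = \left(-45 + 45\right) \left(-13 + 71\right) = 0 \cdot 58 = 0$)
$c{\left(v,B \right)} = 0$
$c{\left(-115,92 \right)} + w{\left(j{\left(-13,-5 \right)} \right)} = 0 + \left(1 - 13\right) = 0 - 12 = -12$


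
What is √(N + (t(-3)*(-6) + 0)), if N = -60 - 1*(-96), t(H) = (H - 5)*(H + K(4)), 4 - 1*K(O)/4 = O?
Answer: 6*I*√3 ≈ 10.392*I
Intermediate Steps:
K(O) = 16 - 4*O
t(H) = H*(-5 + H) (t(H) = (H - 5)*(H + (16 - 4*4)) = (-5 + H)*(H + (16 - 16)) = (-5 + H)*(H + 0) = (-5 + H)*H = H*(-5 + H))
N = 36 (N = -60 + 96 = 36)
√(N + (t(-3)*(-6) + 0)) = √(36 + (-3*(-5 - 3)*(-6) + 0)) = √(36 + (-3*(-8)*(-6) + 0)) = √(36 + (24*(-6) + 0)) = √(36 + (-144 + 0)) = √(36 - 144) = √(-108) = 6*I*√3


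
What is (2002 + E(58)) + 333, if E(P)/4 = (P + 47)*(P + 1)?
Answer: 27115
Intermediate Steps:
E(P) = 4*(1 + P)*(47 + P) (E(P) = 4*((P + 47)*(P + 1)) = 4*((47 + P)*(1 + P)) = 4*((1 + P)*(47 + P)) = 4*(1 + P)*(47 + P))
(2002 + E(58)) + 333 = (2002 + (188 + 4*58² + 192*58)) + 333 = (2002 + (188 + 4*3364 + 11136)) + 333 = (2002 + (188 + 13456 + 11136)) + 333 = (2002 + 24780) + 333 = 26782 + 333 = 27115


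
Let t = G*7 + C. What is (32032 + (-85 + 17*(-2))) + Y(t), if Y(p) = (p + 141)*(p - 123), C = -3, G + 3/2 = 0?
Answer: 58037/4 ≈ 14509.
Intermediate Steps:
G = -3/2 (G = -3/2 + 0 = -3/2 ≈ -1.5000)
t = -27/2 (t = -3/2*7 - 3 = -21/2 - 3 = -27/2 ≈ -13.500)
Y(p) = (-123 + p)*(141 + p) (Y(p) = (141 + p)*(-123 + p) = (-123 + p)*(141 + p))
(32032 + (-85 + 17*(-2))) + Y(t) = (32032 + (-85 + 17*(-2))) + (-17343 + (-27/2)² + 18*(-27/2)) = (32032 + (-85 - 34)) + (-17343 + 729/4 - 243) = (32032 - 119) - 69615/4 = 31913 - 69615/4 = 58037/4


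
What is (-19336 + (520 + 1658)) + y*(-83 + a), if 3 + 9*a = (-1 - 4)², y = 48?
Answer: -63074/3 ≈ -21025.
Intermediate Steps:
a = 22/9 (a = -⅓ + (-1 - 4)²/9 = -⅓ + (⅑)*(-5)² = -⅓ + (⅑)*25 = -⅓ + 25/9 = 22/9 ≈ 2.4444)
(-19336 + (520 + 1658)) + y*(-83 + a) = (-19336 + (520 + 1658)) + 48*(-83 + 22/9) = (-19336 + 2178) + 48*(-725/9) = -17158 - 11600/3 = -63074/3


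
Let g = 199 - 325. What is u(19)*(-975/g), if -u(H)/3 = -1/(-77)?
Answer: -325/1078 ≈ -0.30148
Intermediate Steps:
u(H) = -3/77 (u(H) = -(-3)/(-77) = -(-3)*(-1)/77 = -3*1/77 = -3/77)
g = -126
u(19)*(-975/g) = -(-2925)/(77*(-126)) = -(-2925)*(-1)/(77*126) = -3/77*325/42 = -325/1078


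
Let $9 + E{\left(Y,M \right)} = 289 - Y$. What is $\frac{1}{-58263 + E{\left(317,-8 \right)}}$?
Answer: $- \frac{1}{58300} \approx -1.7153 \cdot 10^{-5}$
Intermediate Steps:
$E{\left(Y,M \right)} = 280 - Y$ ($E{\left(Y,M \right)} = -9 - \left(-289 + Y\right) = 280 - Y$)
$\frac{1}{-58263 + E{\left(317,-8 \right)}} = \frac{1}{-58263 + \left(280 - 317\right)} = \frac{1}{-58263 - 37} = \frac{1}{-58300} = - \frac{1}{58300}$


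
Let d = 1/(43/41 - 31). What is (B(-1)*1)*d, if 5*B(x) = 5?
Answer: -41/1228 ≈ -0.033388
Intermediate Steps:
d = -41/1228 (d = 1/(43*(1/41) - 31) = 1/(43/41 - 31) = 1/(-1228/41) = -41/1228 ≈ -0.033388)
B(x) = 1 (B(x) = (⅕)*5 = 1)
(B(-1)*1)*d = (1*1)*(-41/1228) = 1*(-41/1228) = -41/1228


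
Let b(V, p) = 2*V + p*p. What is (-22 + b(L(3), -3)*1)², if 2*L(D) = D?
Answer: 100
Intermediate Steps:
L(D) = D/2
b(V, p) = p² + 2*V (b(V, p) = 2*V + p² = p² + 2*V)
(-22 + b(L(3), -3)*1)² = (-22 + ((-3)² + 2*((½)*3))*1)² = (-22 + (9 + 2*(3/2))*1)² = (-22 + (9 + 3)*1)² = (-22 + 12*1)² = (-22 + 12)² = (-10)² = 100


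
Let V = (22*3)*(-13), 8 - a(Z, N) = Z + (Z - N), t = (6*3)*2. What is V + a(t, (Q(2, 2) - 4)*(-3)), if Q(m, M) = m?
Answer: -916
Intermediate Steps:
t = 36 (t = 18*2 = 36)
a(Z, N) = 8 + N - 2*Z (a(Z, N) = 8 - (Z + (Z - N)) = 8 - (-N + 2*Z) = 8 + (N - 2*Z) = 8 + N - 2*Z)
V = -858 (V = 66*(-13) = -858)
V + a(t, (Q(2, 2) - 4)*(-3)) = -858 + (8 + (2 - 4)*(-3) - 2*36) = -858 + (8 - 2*(-3) - 72) = -858 + (8 + 6 - 72) = -858 - 58 = -916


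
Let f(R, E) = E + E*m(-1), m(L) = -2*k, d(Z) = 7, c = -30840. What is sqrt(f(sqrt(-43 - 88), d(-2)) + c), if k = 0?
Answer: I*sqrt(30833) ≈ 175.59*I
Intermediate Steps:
m(L) = 0 (m(L) = -2*0 = 0)
f(R, E) = E (f(R, E) = E + E*0 = E + 0 = E)
sqrt(f(sqrt(-43 - 88), d(-2)) + c) = sqrt(7 - 30840) = sqrt(-30833) = I*sqrt(30833)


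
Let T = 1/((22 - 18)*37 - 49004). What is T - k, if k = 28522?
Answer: -1393470833/48856 ≈ -28522.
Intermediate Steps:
T = -1/48856 (T = 1/(4*37 - 49004) = 1/(148 - 49004) = 1/(-48856) = -1/48856 ≈ -2.0468e-5)
T - k = -1/48856 - 1*28522 = -1/48856 - 28522 = -1393470833/48856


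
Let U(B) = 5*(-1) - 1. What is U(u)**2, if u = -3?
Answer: 36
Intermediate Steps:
U(B) = -6 (U(B) = -5 - 1 = -6)
U(u)**2 = (-6)**2 = 36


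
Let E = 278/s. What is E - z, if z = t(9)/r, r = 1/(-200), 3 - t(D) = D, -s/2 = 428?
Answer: -513739/428 ≈ -1200.3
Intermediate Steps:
s = -856 (s = -2*428 = -856)
t(D) = 3 - D
r = -1/200 ≈ -0.0050000
z = 1200 (z = (3 - 1*9)/(-1/200) = (3 - 9)*(-200) = -6*(-200) = 1200)
E = -139/428 (E = 278/(-856) = 278*(-1/856) = -139/428 ≈ -0.32477)
E - z = -139/428 - 1*1200 = -139/428 - 1200 = -513739/428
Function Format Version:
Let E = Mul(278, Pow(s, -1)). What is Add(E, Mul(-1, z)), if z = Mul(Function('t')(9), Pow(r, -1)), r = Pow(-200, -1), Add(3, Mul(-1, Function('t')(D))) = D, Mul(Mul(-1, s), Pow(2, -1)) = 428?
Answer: Rational(-513739, 428) ≈ -1200.3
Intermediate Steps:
s = -856 (s = Mul(-2, 428) = -856)
Function('t')(D) = Add(3, Mul(-1, D))
r = Rational(-1, 200) ≈ -0.0050000
z = 1200 (z = Mul(Add(3, Mul(-1, 9)), Pow(Rational(-1, 200), -1)) = Mul(Add(3, -9), -200) = Mul(-6, -200) = 1200)
E = Rational(-139, 428) (E = Mul(278, Pow(-856, -1)) = Mul(278, Rational(-1, 856)) = Rational(-139, 428) ≈ -0.32477)
Add(E, Mul(-1, z)) = Add(Rational(-139, 428), Mul(-1, 1200)) = Add(Rational(-139, 428), -1200) = Rational(-513739, 428)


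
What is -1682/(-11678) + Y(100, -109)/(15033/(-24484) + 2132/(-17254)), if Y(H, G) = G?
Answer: 134564406515103/909655678765 ≈ 147.93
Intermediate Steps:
-1682/(-11678) + Y(100, -109)/(15033/(-24484) + 2132/(-17254)) = -1682/(-11678) - 109/(15033/(-24484) + 2132/(-17254)) = -1682*(-1/11678) - 109/(15033*(-1/24484) + 2132*(-1/17254)) = 841/5839 - 109/(-15033/24484 - 1066/8627) = 841/5839 - 109/(-155789635/211223468) = 841/5839 - 109*(-211223468/155789635) = 841/5839 + 23023358012/155789635 = 134564406515103/909655678765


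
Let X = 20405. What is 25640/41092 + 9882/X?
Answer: 232313836/209620565 ≈ 1.1083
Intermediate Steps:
25640/41092 + 9882/X = 25640/41092 + 9882/20405 = 25640*(1/41092) + 9882*(1/20405) = 6410/10273 + 9882/20405 = 232313836/209620565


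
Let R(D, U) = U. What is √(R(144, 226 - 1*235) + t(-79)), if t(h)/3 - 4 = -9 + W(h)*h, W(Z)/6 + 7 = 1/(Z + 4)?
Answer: 42*√141/5 ≈ 99.745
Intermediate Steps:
W(Z) = -42 + 6/(4 + Z) (W(Z) = -42 + 6/(Z + 4) = -42 + 6/(4 + Z))
t(h) = -15 + 18*h*(-27 - 7*h)/(4 + h) (t(h) = 12 + 3*(-9 + (6*(-27 - 7*h)/(4 + h))*h) = 12 + 3*(-9 + 6*h*(-27 - 7*h)/(4 + h)) = 12 + (-27 + 18*h*(-27 - 7*h)/(4 + h)) = -15 + 18*h*(-27 - 7*h)/(4 + h))
√(R(144, 226 - 1*235) + t(-79)) = √((226 - 1*235) + 3*(-20 - 167*(-79) - 42*(-79)²)/(4 - 79)) = √((226 - 235) + 3*(-20 + 13193 - 42*6241)/(-75)) = √(-9 + 3*(-1/75)*(-20 + 13193 - 262122)) = √(-9 + 3*(-1/75)*(-248949)) = √(-9 + 248949/25) = √(248724/25) = 42*√141/5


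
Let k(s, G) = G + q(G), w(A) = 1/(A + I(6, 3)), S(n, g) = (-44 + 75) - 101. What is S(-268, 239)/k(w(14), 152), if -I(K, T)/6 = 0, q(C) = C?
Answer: -35/152 ≈ -0.23026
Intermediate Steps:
I(K, T) = 0 (I(K, T) = -6*0 = 0)
S(n, g) = -70 (S(n, g) = 31 - 101 = -70)
w(A) = 1/A (w(A) = 1/(A + 0) = 1/A)
k(s, G) = 2*G (k(s, G) = G + G = 2*G)
S(-268, 239)/k(w(14), 152) = -70/(2*152) = -70/304 = -70*1/304 = -35/152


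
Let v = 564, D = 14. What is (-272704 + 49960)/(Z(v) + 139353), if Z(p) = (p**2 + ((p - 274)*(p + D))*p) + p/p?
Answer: -111372/47497565 ≈ -0.0023448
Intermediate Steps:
Z(p) = 1 + p**2 + p*(-274 + p)*(14 + p) (Z(p) = (p**2 + ((p - 274)*(p + 14))*p) + p/p = (p**2 + ((-274 + p)*(14 + p))*p) + 1 = (p**2 + p*(-274 + p)*(14 + p)) + 1 = 1 + p**2 + p*(-274 + p)*(14 + p))
(-272704 + 49960)/(Z(v) + 139353) = (-272704 + 49960)/((1 + 564**3 - 3836*564 - 259*564**2) + 139353) = -222744/((1 + 179406144 - 2163504 - 259*318096) + 139353) = -222744/((1 + 179406144 - 2163504 - 82386864) + 139353) = -222744/(94855777 + 139353) = -222744/94995130 = -222744*1/94995130 = -111372/47497565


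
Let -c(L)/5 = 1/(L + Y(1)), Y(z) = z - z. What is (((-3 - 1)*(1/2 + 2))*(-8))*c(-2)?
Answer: 200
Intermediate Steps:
Y(z) = 0
c(L) = -5/L (c(L) = -5/(L + 0) = -5/L)
(((-3 - 1)*(1/2 + 2))*(-8))*c(-2) = (((-3 - 1)*(1/2 + 2))*(-8))*(-5/(-2)) = (-4*(½ + 2)*(-8))*(-5*(-½)) = (-4*5/2*(-8))*(5/2) = -10*(-8)*(5/2) = 80*(5/2) = 200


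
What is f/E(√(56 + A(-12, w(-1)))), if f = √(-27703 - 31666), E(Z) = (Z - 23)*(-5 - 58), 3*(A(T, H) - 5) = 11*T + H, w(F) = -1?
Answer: 5*I*√356214/96831 + 23*I*√59369/32277 ≈ 0.20444*I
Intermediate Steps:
A(T, H) = 5 + H/3 + 11*T/3 (A(T, H) = 5 + (11*T + H)/3 = 5 + (H + 11*T)/3 = 5 + (H/3 + 11*T/3) = 5 + H/3 + 11*T/3)
E(Z) = 1449 - 63*Z (E(Z) = (-23 + Z)*(-63) = 1449 - 63*Z)
f = I*√59369 (f = √(-59369) = I*√59369 ≈ 243.66*I)
f/E(√(56 + A(-12, w(-1)))) = (I*√59369)/(1449 - 63*√(56 + (5 + (⅓)*(-1) + (11/3)*(-12)))) = (I*√59369)/(1449 - 63*√(56 + (5 - ⅓ - 44))) = (I*√59369)/(1449 - 63*√(56 - 118/3)) = (I*√59369)/(1449 - 105*√6) = I*√59369/(1449 - 105*√6)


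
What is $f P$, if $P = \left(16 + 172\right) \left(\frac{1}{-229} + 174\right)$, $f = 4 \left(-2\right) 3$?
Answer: $- \frac{179780640}{229} \approx -7.8507 \cdot 10^{5}$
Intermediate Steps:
$f = -24$ ($f = \left(-8\right) 3 = -24$)
$P = \frac{7490860}{229}$ ($P = 188 \left(- \frac{1}{229} + 174\right) = 188 \cdot \frac{39845}{229} = \frac{7490860}{229} \approx 32711.0$)
$f P = \left(-24\right) \frac{7490860}{229} = - \frac{179780640}{229}$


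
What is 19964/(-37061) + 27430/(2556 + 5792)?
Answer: 424961879/154692614 ≈ 2.7471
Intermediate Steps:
19964/(-37061) + 27430/(2556 + 5792) = 19964*(-1/37061) + 27430/8348 = -19964/37061 + 27430*(1/8348) = -19964/37061 + 13715/4174 = 424961879/154692614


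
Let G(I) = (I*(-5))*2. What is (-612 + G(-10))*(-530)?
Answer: 271360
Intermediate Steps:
G(I) = -10*I (G(I) = -5*I*2 = -10*I)
(-612 + G(-10))*(-530) = (-612 - 10*(-10))*(-530) = (-612 + 100)*(-530) = -512*(-530) = 271360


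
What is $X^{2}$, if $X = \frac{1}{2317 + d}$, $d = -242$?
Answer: $\frac{1}{4305625} \approx 2.3225 \cdot 10^{-7}$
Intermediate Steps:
$X = \frac{1}{2075}$ ($X = \frac{1}{2317 - 242} = \frac{1}{2075} \approx 0.00048193$)
$X^{2} = \left(\frac{1}{2075}\right)^{2} = \frac{1}{4305625}$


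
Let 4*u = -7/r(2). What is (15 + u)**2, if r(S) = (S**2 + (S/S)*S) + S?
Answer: 223729/1024 ≈ 218.49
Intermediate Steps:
r(S) = S**2 + 2*S (r(S) = (S**2 + 1*S) + S = (S**2 + S) + S = (S + S**2) + S = S**2 + 2*S)
u = -7/32 (u = (-7*1/(2*(2 + 2)))/4 = (-7/(2*4))/4 = (-7/8)/4 = (-7*1/8)/4 = (1/4)*(-7/8) = -7/32 ≈ -0.21875)
(15 + u)**2 = (15 - 7/32)**2 = (473/32)**2 = 223729/1024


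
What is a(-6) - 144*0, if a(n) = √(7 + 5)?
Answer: 2*√3 ≈ 3.4641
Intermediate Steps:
a(n) = 2*√3 (a(n) = √12 = 2*√3)
a(-6) - 144*0 = 2*√3 - 144*0 = 2*√3 + 0 = 2*√3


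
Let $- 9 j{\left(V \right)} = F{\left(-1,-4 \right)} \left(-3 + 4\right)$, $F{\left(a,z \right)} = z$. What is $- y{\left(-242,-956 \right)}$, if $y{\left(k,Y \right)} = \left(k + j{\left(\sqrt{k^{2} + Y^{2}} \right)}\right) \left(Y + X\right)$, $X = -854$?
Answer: $- \frac{3934940}{9} \approx -4.3722 \cdot 10^{5}$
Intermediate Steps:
$j{\left(V \right)} = \frac{4}{9}$ ($j{\left(V \right)} = - \frac{\left(-4\right) \left(-3 + 4\right)}{9} = - \frac{\left(-4\right) 1}{9} = \left(- \frac{1}{9}\right) \left(-4\right) = \frac{4}{9}$)
$y{\left(k,Y \right)} = \left(-854 + Y\right) \left(\frac{4}{9} + k\right)$ ($y{\left(k,Y \right)} = \left(k + \frac{4}{9}\right) \left(Y - 854\right) = \left(\frac{4}{9} + k\right) \left(-854 + Y\right) = \left(-854 + Y\right) \left(\frac{4}{9} + k\right)$)
$- y{\left(-242,-956 \right)} = - (- \frac{3416}{9} - -206668 + \frac{4}{9} \left(-956\right) - -231352) = - (- \frac{3416}{9} + 206668 - \frac{3824}{9} + 231352) = \left(-1\right) \frac{3934940}{9} = - \frac{3934940}{9}$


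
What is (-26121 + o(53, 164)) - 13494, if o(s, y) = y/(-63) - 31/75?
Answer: -62398376/1575 ≈ -39618.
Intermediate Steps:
o(s, y) = -31/75 - y/63 (o(s, y) = y*(-1/63) - 31*1/75 = -y/63 - 31/75 = -31/75 - y/63)
(-26121 + o(53, 164)) - 13494 = (-26121 + (-31/75 - 1/63*164)) - 13494 = (-26121 + (-31/75 - 164/63)) - 13494 = (-26121 - 4751/1575) - 13494 = -41145326/1575 - 13494 = -62398376/1575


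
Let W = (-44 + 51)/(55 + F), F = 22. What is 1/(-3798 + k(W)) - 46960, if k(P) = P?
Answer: -1961847931/41777 ≈ -46960.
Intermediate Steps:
W = 1/11 (W = (-44 + 51)/(55 + 22) = 7/77 = 7*(1/77) = 1/11 ≈ 0.090909)
1/(-3798 + k(W)) - 46960 = 1/(-3798 + 1/11) - 46960 = 1/(-41777/11) - 46960 = -11/41777 - 46960 = -1961847931/41777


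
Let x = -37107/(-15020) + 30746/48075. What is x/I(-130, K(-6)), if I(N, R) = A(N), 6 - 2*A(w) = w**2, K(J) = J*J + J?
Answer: -449144789/1219892933100 ≈ -0.00036818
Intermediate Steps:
K(J) = J + J**2 (K(J) = J**2 + J = J + J**2)
A(w) = 3 - w**2/2
I(N, R) = 3 - N**2/2
x = 449144789/144417300 (x = -37107*(-1/15020) + 30746*(1/48075) = 37107/15020 + 30746/48075 = 449144789/144417300 ≈ 3.1100)
x/I(-130, K(-6)) = 449144789/(144417300*(3 - 1/2*(-130)**2)) = 449144789/(144417300*(3 - 1/2*16900)) = 449144789/(144417300*(3 - 8450)) = (449144789/144417300)/(-8447) = (449144789/144417300)*(-1/8447) = -449144789/1219892933100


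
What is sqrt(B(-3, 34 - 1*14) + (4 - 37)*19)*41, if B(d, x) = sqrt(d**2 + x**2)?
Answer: 41*sqrt(-627 + sqrt(409)) ≈ 1009.9*I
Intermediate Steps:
sqrt(B(-3, 34 - 1*14) + (4 - 37)*19)*41 = sqrt(sqrt((-3)**2 + (34 - 1*14)**2) + (4 - 37)*19)*41 = sqrt(sqrt(9 + (34 - 14)**2) - 33*19)*41 = sqrt(sqrt(9 + 20**2) - 627)*41 = sqrt(sqrt(9 + 400) - 627)*41 = sqrt(sqrt(409) - 627)*41 = sqrt(-627 + sqrt(409))*41 = 41*sqrt(-627 + sqrt(409))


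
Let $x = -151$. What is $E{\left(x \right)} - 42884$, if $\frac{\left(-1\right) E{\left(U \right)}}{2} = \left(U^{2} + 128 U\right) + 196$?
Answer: $-50222$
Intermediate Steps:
$E{\left(U \right)} = -392 - 256 U - 2 U^{2}$ ($E{\left(U \right)} = - 2 \left(\left(U^{2} + 128 U\right) + 196\right) = - 2 \left(196 + U^{2} + 128 U\right) = -392 - 256 U - 2 U^{2}$)
$E{\left(x \right)} - 42884 = \left(-392 - -38656 - 2 \left(-151\right)^{2}\right) - 42884 = \left(-392 + 38656 - 45602\right) - 42884 = -7338 - 42884 = -50222$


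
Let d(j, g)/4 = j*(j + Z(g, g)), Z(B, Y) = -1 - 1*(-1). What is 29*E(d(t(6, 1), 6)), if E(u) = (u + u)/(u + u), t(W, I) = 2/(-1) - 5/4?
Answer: 29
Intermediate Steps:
Z(B, Y) = 0 (Z(B, Y) = -1 + 1 = 0)
t(W, I) = -13/4 (t(W, I) = 2*(-1) - 5*¼ = -2 - 5/4 = -13/4)
d(j, g) = 4*j² (d(j, g) = 4*(j*(j + 0)) = 4*(j*j) = 4*j²)
E(u) = 1 (E(u) = (2*u)/((2*u)) = (2*u)*(1/(2*u)) = 1)
29*E(d(t(6, 1), 6)) = 29*1 = 29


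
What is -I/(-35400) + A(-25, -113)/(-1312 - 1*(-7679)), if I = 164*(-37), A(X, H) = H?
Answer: -10658789/56347950 ≈ -0.18916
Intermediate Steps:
I = -6068
-I/(-35400) + A(-25, -113)/(-1312 - 1*(-7679)) = -1*(-6068)/(-35400) - 113/(-1312 - 1*(-7679)) = 6068*(-1/35400) - 113/(-1312 + 7679) = -1517/8850 - 113/6367 = -10658789/56347950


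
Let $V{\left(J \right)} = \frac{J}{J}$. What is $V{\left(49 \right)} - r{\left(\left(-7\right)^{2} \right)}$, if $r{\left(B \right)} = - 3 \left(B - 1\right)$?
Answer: $145$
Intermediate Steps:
$V{\left(J \right)} = 1$
$r{\left(B \right)} = 3 - 3 B$ ($r{\left(B \right)} = - 3 \left(-1 + B\right) = 3 - 3 B$)
$V{\left(49 \right)} - r{\left(\left(-7\right)^{2} \right)} = 1 - \left(3 - 3 \left(-7\right)^{2}\right) = 1 - \left(3 - 147\right) = 1 - -144 = 1 + 144 = 145$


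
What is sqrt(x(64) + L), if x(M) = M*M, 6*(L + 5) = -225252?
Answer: I*sqrt(33451) ≈ 182.9*I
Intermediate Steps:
L = -37547 (L = -5 + (1/6)*(-225252) = -5 - 37542 = -37547)
x(M) = M**2
sqrt(x(64) + L) = sqrt(64**2 - 37547) = sqrt(4096 - 37547) = sqrt(-33451) = I*sqrt(33451)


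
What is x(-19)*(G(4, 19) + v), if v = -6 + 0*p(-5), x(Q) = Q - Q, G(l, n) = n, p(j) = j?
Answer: 0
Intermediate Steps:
x(Q) = 0
v = -6 (v = -6 + 0*(-5) = -6 + 0 = -6)
x(-19)*(G(4, 19) + v) = 0*(19 - 6) = 0*13 = 0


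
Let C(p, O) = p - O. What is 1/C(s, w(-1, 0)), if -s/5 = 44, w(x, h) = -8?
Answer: -1/212 ≈ -0.0047170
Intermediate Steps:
s = -220 (s = -5*44 = -220)
1/C(s, w(-1, 0)) = 1/(-220 - 1*(-8)) = 1/(-220 + 8) = 1/(-212) = -1/212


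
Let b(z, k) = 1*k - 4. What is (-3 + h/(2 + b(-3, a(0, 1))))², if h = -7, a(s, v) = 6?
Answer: 361/16 ≈ 22.563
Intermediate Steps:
b(z, k) = -4 + k (b(z, k) = k - 4 = -4 + k)
(-3 + h/(2 + b(-3, a(0, 1))))² = (-3 - 7/(2 + (-4 + 6)))² = (-3 - 7/(2 + 2))² = (-3 - 7/4)² = (-19/4)² = 361/16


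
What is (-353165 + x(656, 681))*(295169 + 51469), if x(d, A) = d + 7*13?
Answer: -122161470684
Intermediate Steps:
x(d, A) = 91 + d (x(d, A) = d + 91 = 91 + d)
(-353165 + x(656, 681))*(295169 + 51469) = (-353165 + (91 + 656))*(295169 + 51469) = (-353165 + 747)*346638 = -352418*346638 = -122161470684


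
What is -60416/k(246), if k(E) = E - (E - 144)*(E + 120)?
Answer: 30208/18543 ≈ 1.6291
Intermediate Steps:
k(E) = E - (-144 + E)*(120 + E)
-60416/k(246) = -60416/(17280 - 1*246² + 25*246) = -60416/(17280 - 1*60516 + 6150) = -60416/(17280 - 60516 + 6150) = -60416/(-37086) = -60416*(-1/37086) = 30208/18543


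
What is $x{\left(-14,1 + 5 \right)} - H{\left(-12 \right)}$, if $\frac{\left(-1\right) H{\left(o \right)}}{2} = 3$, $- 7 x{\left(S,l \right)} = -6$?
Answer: $\frac{48}{7} \approx 6.8571$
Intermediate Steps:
$x{\left(S,l \right)} = \frac{6}{7}$ ($x{\left(S,l \right)} = \left(- \frac{1}{7}\right) \left(-6\right) = \frac{6}{7}$)
$H{\left(o \right)} = -6$ ($H{\left(o \right)} = \left(-2\right) 3 = -6$)
$x{\left(-14,1 + 5 \right)} - H{\left(-12 \right)} = \frac{6}{7} - -6 = \frac{6}{7} + 6 = \frac{48}{7}$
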